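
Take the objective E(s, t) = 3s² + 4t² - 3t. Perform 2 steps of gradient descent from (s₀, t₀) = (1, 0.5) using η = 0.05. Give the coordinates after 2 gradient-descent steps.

∇E = (6s, 8t - 3)
Step 1: at (1, 0.5), ∇E = (6, 1) → (1, 0.5) − 0.05·(6, 1) = (0.7, 0.45)
Step 2: at (0.7, 0.45), ∇E = (4.2, 0.6) → (0.7, 0.45) − 0.05·(4.2, 0.6) = (0.49, 0.42)

(0.49, 0.42)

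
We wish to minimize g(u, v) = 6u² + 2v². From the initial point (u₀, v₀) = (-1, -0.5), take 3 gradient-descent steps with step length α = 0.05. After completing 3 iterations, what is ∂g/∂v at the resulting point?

-1.024

∇g = (12u, 4v)
(u₁, v₁) = (-1, -0.5) − 0.05·(-12, -2) = (-0.4, -0.4)
(u₂, v₂) = (-0.4, -0.4) − 0.05·(-4.8, -1.6) = (-0.16, -0.32)
(u₃, v₃) = (-0.16, -0.32) − 0.05·(-1.92, -1.28) = (-0.064, -0.256)
∂g/∂v at (-0.064, -0.256) = -1.024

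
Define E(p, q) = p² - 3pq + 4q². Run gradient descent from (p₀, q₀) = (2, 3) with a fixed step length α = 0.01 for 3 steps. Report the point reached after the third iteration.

(2.131405, 2.506236)

∇E = (2p - 3q, -3p + 8q)
Step 1: at (2, 3), ∇E = (-5, 18) → (2, 3) − 0.01·(-5, 18) = (2.05, 2.82)
Step 2: at (2.05, 2.82), ∇E = (-4.36, 16.41) → (2.05, 2.82) − 0.01·(-4.36, 16.41) = (2.0936, 2.6559)
Step 3: at (2.0936, 2.6559), ∇E = (-3.7805, 14.9664) → (2.0936, 2.6559) − 0.01·(-3.7805, 14.9664) = (2.131405, 2.506236)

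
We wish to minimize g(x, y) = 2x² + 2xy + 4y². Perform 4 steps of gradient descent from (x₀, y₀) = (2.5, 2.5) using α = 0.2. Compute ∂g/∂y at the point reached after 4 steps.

∇g = (4x + 2y, 2x + 8y)
Step 1: at (2.5, 2.5), ∇g = (15, 25) → (2.5, 2.5) − 0.2·(15, 25) = (-0.5, -2.5)
Step 2: at (-0.5, -2.5), ∇g = (-7, -21) → (-0.5, -2.5) − 0.2·(-7, -21) = (0.9, 1.7)
Step 3: at (0.9, 1.7), ∇g = (7, 15.4) → (0.9, 1.7) − 0.2·(7, 15.4) = (-0.5, -1.38)
Step 4: at (-0.5, -1.38), ∇g = (-4.76, -12.04) → (-0.5, -1.38) − 0.2·(-4.76, -12.04) = (0.452, 1.028)
∂g/∂y at (0.452, 1.028) = 9.128

9.128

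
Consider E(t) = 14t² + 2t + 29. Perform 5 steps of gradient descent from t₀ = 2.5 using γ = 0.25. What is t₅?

E′(t) = 28t + 2
Step 1: E′(2.5) = 72; t₁ = 2.5 − 0.25·72 = -15.5
Step 2: E′(-15.5) = -432; t₂ = -15.5 − 0.25·(-432) = 92.5
Step 3: E′(92.5) = 2592; t₃ = 92.5 − 0.25·2592 = -555.5
Step 4: E′(-555.5) = -15552; t₄ = -555.5 − 0.25·(-15552) = 3332.5
Step 5: E′(3332.5) = 93312; t₅ = 3332.5 − 0.25·93312 = -19995.5

-19995.5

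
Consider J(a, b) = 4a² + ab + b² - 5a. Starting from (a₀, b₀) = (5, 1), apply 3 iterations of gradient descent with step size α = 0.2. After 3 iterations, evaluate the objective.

∇J = (8a + b - 5, a + 2b)
Step 1: at (5, 1), ∇J = (36, 7) → (5, 1) − 0.2·(36, 7) = (-2.2, -0.4)
Step 2: at (-2.2, -0.4), ∇J = (-23, -3) → (-2.2, -0.4) − 0.2·(-23, -3) = (2.4, 0.2)
Step 3: at (2.4, 0.2), ∇J = (14.4, 2.8) → (2.4, 0.2) − 0.2·(14.4, 2.8) = (-0.48, -0.36)
J(-0.48, -0.36) = 3.624

3.624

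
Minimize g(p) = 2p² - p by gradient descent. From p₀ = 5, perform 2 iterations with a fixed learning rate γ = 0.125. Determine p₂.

1.4375

g′(p) = 4p - 1
p₁ = 5 − 0.125·19 = 2.625
p₂ = 2.625 − 0.125·9.5 = 1.4375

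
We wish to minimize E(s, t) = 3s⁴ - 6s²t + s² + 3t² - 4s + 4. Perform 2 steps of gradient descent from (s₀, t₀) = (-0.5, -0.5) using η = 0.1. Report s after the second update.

∇E = (12s³ - 12st + 2s - 4, -6s² + 6t)
(s₁, t₁) = (-0.5, -0.5) − 0.1·(-9.5, -4.5) = (0.45, -0.05)
(s₂, t₂) = (0.45, -0.05) − 0.1·(-1.7365, -1.515) = (0.62365, 0.1015)
s = 0.62365

0.62365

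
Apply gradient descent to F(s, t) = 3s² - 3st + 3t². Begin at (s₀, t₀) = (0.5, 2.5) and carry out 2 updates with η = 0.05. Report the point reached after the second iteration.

∇F = (6s - 3t, -3s + 6t)
(s₁, t₁) = (0.5, 2.5) − 0.05·(-4.5, 13.5) = (0.725, 1.825)
(s₂, t₂) = (0.725, 1.825) − 0.05·(-1.125, 8.775) = (0.78125, 1.38625)

(0.78125, 1.38625)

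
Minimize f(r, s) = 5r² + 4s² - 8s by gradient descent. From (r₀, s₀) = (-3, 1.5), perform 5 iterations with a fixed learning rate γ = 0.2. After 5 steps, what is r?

∇f = (10r, 8s - 8)
Step 1: at (-3, 1.5), ∇f = (-30, 4) → (-3, 1.5) − 0.2·(-30, 4) = (3, 0.7)
Step 2: at (3, 0.7), ∇f = (30, -2.4) → (3, 0.7) − 0.2·(30, -2.4) = (-3, 1.18)
Step 3: at (-3, 1.18), ∇f = (-30, 1.44) → (-3, 1.18) − 0.2·(-30, 1.44) = (3, 0.892)
Step 4: at (3, 0.892), ∇f = (30, -0.864) → (3, 0.892) − 0.2·(30, -0.864) = (-3, 1.0648)
Step 5: at (-3, 1.0648), ∇f = (-30, 0.5184) → (-3, 1.0648) − 0.2·(-30, 0.5184) = (3, 0.96112)
r = 3

3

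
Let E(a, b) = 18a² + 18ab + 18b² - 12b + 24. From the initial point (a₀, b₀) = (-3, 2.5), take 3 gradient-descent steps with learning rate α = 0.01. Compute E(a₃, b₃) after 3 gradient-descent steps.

53.358749507424

∇E = (36a + 18b, 18a + 36b - 12)
(a₁, b₁) = (-3, 2.5) − 0.01·(-63, 24) = (-2.37, 2.26)
(a₂, b₂) = (-2.37, 2.26) − 0.01·(-44.64, 26.7) = (-1.9236, 1.993)
(a₃, b₃) = (-1.9236, 1.993) − 0.01·(-33.3756, 25.1232) = (-1.589844, 1.741768)
E(-1.589844, 1.741768) = 53.358749507424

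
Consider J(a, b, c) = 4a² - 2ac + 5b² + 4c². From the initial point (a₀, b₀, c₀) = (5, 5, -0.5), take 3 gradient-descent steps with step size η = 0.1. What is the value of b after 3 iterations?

∇J = (8a - 2c, 10b, -2a + 8c)
(a₁, b₁, c₁) = (5, 5, -0.5) − 0.1·(41, 50, -14) = (0.9, 0, 0.9)
(a₂, b₂, c₂) = (0.9, 0, 0.9) − 0.1·(5.4, 0, 5.4) = (0.36, 0, 0.36)
(a₃, b₃, c₃) = (0.36, 0, 0.36) − 0.1·(2.16, 0, 2.16) = (0.144, 0, 0.144)
b = 0

0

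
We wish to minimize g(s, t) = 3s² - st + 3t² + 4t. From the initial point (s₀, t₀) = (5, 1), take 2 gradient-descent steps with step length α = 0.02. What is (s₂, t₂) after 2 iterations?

(3.9076, 0.8004)

∇g = (6s - t, -s + 6t + 4)
Step 1: at (5, 1), ∇g = (29, 5) → (5, 1) − 0.02·(29, 5) = (4.42, 0.9)
Step 2: at (4.42, 0.9), ∇g = (25.62, 4.98) → (4.42, 0.9) − 0.02·(25.62, 4.98) = (3.9076, 0.8004)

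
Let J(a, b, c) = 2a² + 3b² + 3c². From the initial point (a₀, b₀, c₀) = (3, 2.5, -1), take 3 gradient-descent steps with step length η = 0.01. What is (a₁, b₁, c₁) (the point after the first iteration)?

∇J = (4a, 6b, 6c)
Step 1: at (3, 2.5, -1), ∇J = (12, 15, -6) → (3, 2.5, -1) − 0.01·(12, 15, -6) = (2.88, 2.35, -0.94)

(2.88, 2.35, -0.94)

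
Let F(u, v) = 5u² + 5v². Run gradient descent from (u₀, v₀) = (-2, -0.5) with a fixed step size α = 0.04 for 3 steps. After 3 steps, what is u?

-0.432

∇F = (10u, 10v)
(u₁, v₁) = (-2, -0.5) − 0.04·(-20, -5) = (-1.2, -0.3)
(u₂, v₂) = (-1.2, -0.3) − 0.04·(-12, -3) = (-0.72, -0.18)
(u₃, v₃) = (-0.72, -0.18) − 0.04·(-7.2, -1.8) = (-0.432, -0.108)
u = -0.432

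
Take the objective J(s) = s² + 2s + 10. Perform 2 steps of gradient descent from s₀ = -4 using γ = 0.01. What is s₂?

-3.8812

J′(s) = 2s + 2
Step 1: J′(-4) = -6; s₁ = -4 − 0.01·(-6) = -3.94
Step 2: J′(-3.94) = -5.88; s₂ = -3.94 − 0.01·(-5.88) = -3.8812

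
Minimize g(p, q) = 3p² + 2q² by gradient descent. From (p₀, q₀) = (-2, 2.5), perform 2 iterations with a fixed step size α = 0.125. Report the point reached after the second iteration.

∇g = (6p, 4q)
Step 1: at (-2, 2.5), ∇g = (-12, 10) → (-2, 2.5) − 0.125·(-12, 10) = (-0.5, 1.25)
Step 2: at (-0.5, 1.25), ∇g = (-3, 5) → (-0.5, 1.25) − 0.125·(-3, 5) = (-0.125, 0.625)

(-0.125, 0.625)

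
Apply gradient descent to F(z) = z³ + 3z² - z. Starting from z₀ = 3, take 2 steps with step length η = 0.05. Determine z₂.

0.514

F′(z) = 3z² + 6z - 1
z₁ = 3 − 0.05·44 = 0.8
z₂ = 0.8 − 0.05·5.72 = 0.514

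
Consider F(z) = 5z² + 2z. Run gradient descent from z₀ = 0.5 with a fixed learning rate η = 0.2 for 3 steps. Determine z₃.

F′(z) = 10z + 2
z₁ = 0.5 − 0.2·7 = -0.9
z₂ = -0.9 − 0.2·(-7) = 0.5
z₃ = 0.5 − 0.2·7 = -0.9

-0.9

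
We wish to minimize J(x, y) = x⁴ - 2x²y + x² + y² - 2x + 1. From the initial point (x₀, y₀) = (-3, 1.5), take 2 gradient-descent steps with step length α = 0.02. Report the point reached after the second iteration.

(-1.01817088, 1.771264)

∇J = (4x³ - 4xy + 2x - 2, -2x² + 2y)
Step 1: at (-3, 1.5), ∇J = (-98, -15) → (-3, 1.5) − 0.02·(-98, -15) = (-1.04, 1.8)
Step 2: at (-1.04, 1.8), ∇J = (-1.091456, 1.4368) → (-1.04, 1.8) − 0.02·(-1.091456, 1.4368) = (-1.01817088, 1.771264)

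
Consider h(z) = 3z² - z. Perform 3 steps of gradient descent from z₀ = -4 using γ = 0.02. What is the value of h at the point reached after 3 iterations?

h′(z) = 6z - 1
z₁ = -4 − 0.02·(-25) = -3.5
z₂ = -3.5 − 0.02·(-22) = -3.06
z₃ = -3.06 − 0.02·(-19.36) = -2.6728
h(-2.6728) = 24.10437952

24.10437952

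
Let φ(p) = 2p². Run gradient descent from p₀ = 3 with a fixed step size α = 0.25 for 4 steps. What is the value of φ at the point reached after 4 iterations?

0

φ′(p) = 4p
Step 1: φ′(3) = 12; p₁ = 3 − 0.25·12 = 0
Step 2: φ′(0) = 0; p₂ = 0 − 0.25·0 = 0
Step 3: φ′(0) = 0; p₃ = 0 − 0.25·0 = 0
Step 4: φ′(0) = 0; p₄ = 0 − 0.25·0 = 0
φ(0) = 0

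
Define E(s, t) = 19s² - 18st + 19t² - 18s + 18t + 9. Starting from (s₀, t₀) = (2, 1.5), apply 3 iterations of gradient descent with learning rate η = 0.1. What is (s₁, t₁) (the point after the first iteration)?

(-1.1, -2.4)

∇E = (38s - 18t - 18, -18s + 38t + 18)
Step 1: at (2, 1.5), ∇E = (31, 39) → (2, 1.5) − 0.1·(31, 39) = (-1.1, -2.4)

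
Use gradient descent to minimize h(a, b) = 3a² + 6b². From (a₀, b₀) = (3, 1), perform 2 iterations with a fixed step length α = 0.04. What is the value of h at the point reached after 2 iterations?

9.44648448

∇h = (6a, 12b)
(a₁, b₁) = (3, 1) − 0.04·(18, 12) = (2.28, 0.52)
(a₂, b₂) = (2.28, 0.52) − 0.04·(13.68, 6.24) = (1.7328, 0.2704)
h(1.7328, 0.2704) = 9.44648448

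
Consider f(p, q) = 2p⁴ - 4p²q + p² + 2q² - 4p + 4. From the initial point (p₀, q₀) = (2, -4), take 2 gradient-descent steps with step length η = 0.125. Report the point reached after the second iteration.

(2734, 98)

∇f = (8p³ - 8pq + 2p - 4, -4p² + 4q)
(p₁, q₁) = (2, -4) − 0.125·(128, -32) = (-14, 0)
(p₂, q₂) = (-14, 0) − 0.125·(-21984, -784) = (2734, 98)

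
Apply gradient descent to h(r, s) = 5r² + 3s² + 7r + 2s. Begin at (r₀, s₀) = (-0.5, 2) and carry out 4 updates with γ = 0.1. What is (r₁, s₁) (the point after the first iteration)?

∇h = (10r + 7, 6s + 2)
(r₁, s₁) = (-0.5, 2) − 0.1·(2, 14) = (-0.7, 0.6)

(-0.7, 0.6)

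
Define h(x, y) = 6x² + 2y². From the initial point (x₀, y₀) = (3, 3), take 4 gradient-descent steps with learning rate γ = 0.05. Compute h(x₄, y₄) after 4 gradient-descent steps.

∇h = (12x, 4y)
Step 1: at (3, 3), ∇h = (36, 12) → (3, 3) − 0.05·(36, 12) = (1.2, 2.4)
Step 2: at (1.2, 2.4), ∇h = (14.4, 9.6) → (1.2, 2.4) − 0.05·(14.4, 9.6) = (0.48, 1.92)
Step 3: at (0.48, 1.92), ∇h = (5.76, 7.68) → (0.48, 1.92) − 0.05·(5.76, 7.68) = (0.192, 1.536)
Step 4: at (0.192, 1.536), ∇h = (2.304, 6.144) → (0.192, 1.536) − 0.05·(2.304, 6.144) = (0.0768, 1.2288)
h(0.0768, 1.2288) = 3.05528832

3.05528832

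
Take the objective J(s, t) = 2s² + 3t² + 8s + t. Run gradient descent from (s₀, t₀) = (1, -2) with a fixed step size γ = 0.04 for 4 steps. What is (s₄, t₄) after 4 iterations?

(-0.50638592, -0.77830656)

∇J = (4s + 8, 6t + 1)
Step 1: at (1, -2), ∇J = (12, -11) → (1, -2) − 0.04·(12, -11) = (0.52, -1.56)
Step 2: at (0.52, -1.56), ∇J = (10.08, -8.36) → (0.52, -1.56) − 0.04·(10.08, -8.36) = (0.1168, -1.2256)
Step 3: at (0.1168, -1.2256), ∇J = (8.4672, -6.3536) → (0.1168, -1.2256) − 0.04·(8.4672, -6.3536) = (-0.221888, -0.971456)
Step 4: at (-0.221888, -0.971456), ∇J = (7.112448, -4.828736) → (-0.221888, -0.971456) − 0.04·(7.112448, -4.828736) = (-0.50638592, -0.77830656)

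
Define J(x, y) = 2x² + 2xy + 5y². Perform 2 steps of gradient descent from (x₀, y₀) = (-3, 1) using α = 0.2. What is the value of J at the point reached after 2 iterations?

∇J = (4x + 2y, 2x + 10y)
(x₁, y₁) = (-3, 1) − 0.2·(-10, 4) = (-1, 0.2)
(x₂, y₂) = (-1, 0.2) − 0.2·(-3.6, 0) = (-0.28, 0.2)
J(-0.28, 0.2) = 0.2448

0.2448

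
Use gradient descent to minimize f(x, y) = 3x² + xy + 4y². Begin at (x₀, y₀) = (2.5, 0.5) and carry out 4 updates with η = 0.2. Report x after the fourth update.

0.1184

∇f = (6x + y, x + 8y)
(x₁, y₁) = (2.5, 0.5) − 0.2·(15.5, 6.5) = (-0.6, -0.8)
(x₂, y₂) = (-0.6, -0.8) − 0.2·(-4.4, -7) = (0.28, 0.6)
(x₃, y₃) = (0.28, 0.6) − 0.2·(2.28, 5.08) = (-0.176, -0.416)
(x₄, y₄) = (-0.176, -0.416) − 0.2·(-1.472, -3.504) = (0.1184, 0.2848)
x = 0.1184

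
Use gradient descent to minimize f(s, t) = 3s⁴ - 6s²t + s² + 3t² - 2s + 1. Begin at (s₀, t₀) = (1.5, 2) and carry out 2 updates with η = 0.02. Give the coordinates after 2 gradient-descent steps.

∇f = (12s³ - 12st + 2s - 2, -6s² + 6t)
(s₁, t₁) = (1.5, 2) − 0.02·(5.5, -1.5) = (1.39, 2.03)
(s₂, t₂) = (1.39, 2.03) − 0.02·(-0.852972, 0.5874) = (1.40705944, 2.018252)

(1.40705944, 2.018252)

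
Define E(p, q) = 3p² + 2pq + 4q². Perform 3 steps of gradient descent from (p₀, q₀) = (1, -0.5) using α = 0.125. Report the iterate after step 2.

∇E = (6p + 2q, 2p + 8q)
(p₁, q₁) = (1, -0.5) − 0.125·(5, -2) = (0.375, -0.25)
(p₂, q₂) = (0.375, -0.25) − 0.125·(1.75, -1.25) = (0.15625, -0.09375)

(0.15625, -0.09375)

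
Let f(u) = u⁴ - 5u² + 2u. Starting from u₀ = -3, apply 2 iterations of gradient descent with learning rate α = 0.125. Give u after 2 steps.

f′(u) = 4u³ - 10u + 2
Step 1: f′(-3) = -76; u₁ = -3 − 0.125·(-76) = 6.5
Step 2: f′(6.5) = 1035.5; u₂ = 6.5 − 0.125·1035.5 = -122.9375

-122.9375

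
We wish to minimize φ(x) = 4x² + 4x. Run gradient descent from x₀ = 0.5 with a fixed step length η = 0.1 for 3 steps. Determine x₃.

φ′(x) = 8x + 4
Step 1: φ′(0.5) = 8; x₁ = 0.5 − 0.1·8 = -0.3
Step 2: φ′(-0.3) = 1.6; x₂ = -0.3 − 0.1·1.6 = -0.46
Step 3: φ′(-0.46) = 0.32; x₃ = -0.46 − 0.1·0.32 = -0.492

-0.492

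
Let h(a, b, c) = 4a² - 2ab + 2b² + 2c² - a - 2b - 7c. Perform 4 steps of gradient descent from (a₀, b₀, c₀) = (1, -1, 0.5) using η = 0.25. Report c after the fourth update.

1.75

∇h = (8a - 2b - 1, -2a + 4b - 2, 4c - 7)
Step 1: at (1, -1, 0.5), ∇h = (9, -8, -5) → (1, -1, 0.5) − 0.25·(9, -8, -5) = (-1.25, 1, 1.75)
Step 2: at (-1.25, 1, 1.75), ∇h = (-13, 4.5, 0) → (-1.25, 1, 1.75) − 0.25·(-13, 4.5, 0) = (2, -0.125, 1.75)
Step 3: at (2, -0.125, 1.75), ∇h = (15.25, -6.5, 0) → (2, -0.125, 1.75) − 0.25·(15.25, -6.5, 0) = (-1.8125, 1.5, 1.75)
Step 4: at (-1.8125, 1.5, 1.75), ∇h = (-18.5, 7.625, 0) → (-1.8125, 1.5, 1.75) − 0.25·(-18.5, 7.625, 0) = (2.8125, -0.40625, 1.75)
c = 1.75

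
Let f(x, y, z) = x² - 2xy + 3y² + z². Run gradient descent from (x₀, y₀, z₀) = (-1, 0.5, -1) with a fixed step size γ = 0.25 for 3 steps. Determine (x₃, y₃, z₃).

∇f = (2x - 2y, -2x + 6y, 2z)
Step 1: at (-1, 0.5, -1), ∇f = (-3, 5, -2) → (-1, 0.5, -1) − 0.25·(-3, 5, -2) = (-0.25, -0.75, -0.5)
Step 2: at (-0.25, -0.75, -0.5), ∇f = (1, -4, -1) → (-0.25, -0.75, -0.5) − 0.25·(1, -4, -1) = (-0.5, 0.25, -0.25)
Step 3: at (-0.5, 0.25, -0.25), ∇f = (-1.5, 2.5, -0.5) → (-0.5, 0.25, -0.25) − 0.25·(-1.5, 2.5, -0.5) = (-0.125, -0.375, -0.125)

(-0.125, -0.375, -0.125)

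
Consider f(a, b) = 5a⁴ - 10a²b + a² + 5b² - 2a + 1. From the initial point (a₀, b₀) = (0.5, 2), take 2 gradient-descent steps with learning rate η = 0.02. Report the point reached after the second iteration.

∇f = (20a³ - 20ab + 2a - 2, -10a² + 10b)
(a₁, b₁) = (0.5, 2) − 0.02·(-18.5, 17.5) = (0.87, 1.65)
(a₂, b₂) = (0.87, 1.65) − 0.02·(-15.79994, 8.931) = (1.1859988, 1.47138)

(1.1859988, 1.47138)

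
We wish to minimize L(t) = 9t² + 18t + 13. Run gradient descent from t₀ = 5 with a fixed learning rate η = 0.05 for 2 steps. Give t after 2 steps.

L′(t) = 18t + 18
t₁ = 5 − 0.05·108 = -0.4
t₂ = -0.4 − 0.05·10.8 = -0.94

-0.94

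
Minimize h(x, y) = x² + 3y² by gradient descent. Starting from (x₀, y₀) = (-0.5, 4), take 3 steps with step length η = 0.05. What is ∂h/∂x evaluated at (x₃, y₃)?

-0.729

∇h = (2x, 6y)
(x₁, y₁) = (-0.5, 4) − 0.05·(-1, 24) = (-0.45, 2.8)
(x₂, y₂) = (-0.45, 2.8) − 0.05·(-0.9, 16.8) = (-0.405, 1.96)
(x₃, y₃) = (-0.405, 1.96) − 0.05·(-0.81, 11.76) = (-0.3645, 1.372)
∂h/∂x at (-0.3645, 1.372) = -0.729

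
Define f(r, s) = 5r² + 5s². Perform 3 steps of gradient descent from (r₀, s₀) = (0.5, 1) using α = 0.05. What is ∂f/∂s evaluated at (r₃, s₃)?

∇f = (10r, 10s)
Step 1: at (0.5, 1), ∇f = (5, 10) → (0.5, 1) − 0.05·(5, 10) = (0.25, 0.5)
Step 2: at (0.25, 0.5), ∇f = (2.5, 5) → (0.25, 0.5) − 0.05·(2.5, 5) = (0.125, 0.25)
Step 3: at (0.125, 0.25), ∇f = (1.25, 2.5) → (0.125, 0.25) − 0.05·(1.25, 2.5) = (0.0625, 0.125)
∂f/∂s at (0.0625, 0.125) = 1.25

1.25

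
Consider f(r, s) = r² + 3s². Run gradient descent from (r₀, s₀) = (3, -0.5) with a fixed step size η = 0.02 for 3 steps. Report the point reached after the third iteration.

∇f = (2r, 6s)
(r₁, s₁) = (3, -0.5) − 0.02·(6, -3) = (2.88, -0.44)
(r₂, s₂) = (2.88, -0.44) − 0.02·(5.76, -2.64) = (2.7648, -0.3872)
(r₃, s₃) = (2.7648, -0.3872) − 0.02·(5.5296, -2.3232) = (2.654208, -0.340736)

(2.654208, -0.340736)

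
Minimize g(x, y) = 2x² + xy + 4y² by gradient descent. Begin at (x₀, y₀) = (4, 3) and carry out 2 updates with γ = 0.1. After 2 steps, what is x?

∇g = (4x + y, x + 8y)
Step 1: at (4, 3), ∇g = (19, 28) → (4, 3) − 0.1·(19, 28) = (2.1, 0.2)
Step 2: at (2.1, 0.2), ∇g = (8.6, 3.7) → (2.1, 0.2) − 0.1·(8.6, 3.7) = (1.24, -0.17)
x = 1.24

1.24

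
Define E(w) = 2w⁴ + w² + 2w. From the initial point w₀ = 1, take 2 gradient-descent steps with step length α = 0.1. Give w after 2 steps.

E′(w) = 8w³ + 2w + 2
Step 1: E′(1) = 12; w₁ = 1 − 0.1·12 = -0.2
Step 2: E′(-0.2) = 1.536; w₂ = -0.2 − 0.1·1.536 = -0.3536

-0.3536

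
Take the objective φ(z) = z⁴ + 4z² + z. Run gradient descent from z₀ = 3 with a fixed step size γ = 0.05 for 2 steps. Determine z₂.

φ′(z) = 4z³ + 8z + 1
Step 1: φ′(3) = 133; z₁ = 3 − 0.05·133 = -3.65
Step 2: φ′(-3.65) = -222.7085; z₂ = -3.65 − 0.05·(-222.7085) = 7.485425

7.485425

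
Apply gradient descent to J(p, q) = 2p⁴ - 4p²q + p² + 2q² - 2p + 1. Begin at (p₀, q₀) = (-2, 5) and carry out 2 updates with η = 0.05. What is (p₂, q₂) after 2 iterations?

∇J = (8p³ - 8pq + 2p - 2, -4p² + 4q)
Step 1: at (-2, 5), ∇J = (10, 4) → (-2, 5) − 0.05·(10, 4) = (-2.5, 4.8)
Step 2: at (-2.5, 4.8), ∇J = (-36, -5.8) → (-2.5, 4.8) − 0.05·(-36, -5.8) = (-0.7, 5.09)

(-0.7, 5.09)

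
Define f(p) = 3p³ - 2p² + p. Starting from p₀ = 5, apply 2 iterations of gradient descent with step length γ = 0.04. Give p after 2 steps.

f′(p) = 9p² - 4p + 1
Step 1: f′(5) = 206; p₁ = 5 − 0.04·206 = -3.24
Step 2: f′(-3.24) = 108.4384; p₂ = -3.24 − 0.04·108.4384 = -7.577536

-7.577536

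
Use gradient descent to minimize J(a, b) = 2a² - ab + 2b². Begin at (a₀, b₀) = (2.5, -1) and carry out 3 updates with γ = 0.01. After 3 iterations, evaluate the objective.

12.661734833513

∇J = (4a - b, -a + 4b)
(a₁, b₁) = (2.5, -1) − 0.01·(11, -6.5) = (2.39, -0.935)
(a₂, b₂) = (2.39, -0.935) − 0.01·(10.495, -6.13) = (2.28505, -0.8737)
(a₃, b₃) = (2.28505, -0.8737) − 0.01·(10.0139, -5.77985) = (2.184911, -0.8159015)
J(2.184911, -0.8159015) = 12.661734833513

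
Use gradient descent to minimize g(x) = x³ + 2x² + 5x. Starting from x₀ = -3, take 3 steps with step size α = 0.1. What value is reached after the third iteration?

-43.4

g′(x) = 3x² + 4x + 5
Step 1: g′(-3) = 20; x₁ = -3 − 0.1·20 = -5
Step 2: g′(-5) = 60; x₂ = -5 − 0.1·60 = -11
Step 3: g′(-11) = 324; x₃ = -11 − 0.1·324 = -43.4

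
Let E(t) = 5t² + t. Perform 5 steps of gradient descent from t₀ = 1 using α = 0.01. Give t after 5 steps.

0.549539

E′(t) = 10t + 1
Step 1: E′(1) = 11; t₁ = 1 − 0.01·11 = 0.89
Step 2: E′(0.89) = 9.9; t₂ = 0.89 − 0.01·9.9 = 0.791
Step 3: E′(0.791) = 8.91; t₃ = 0.791 − 0.01·8.91 = 0.7019
Step 4: E′(0.7019) = 8.019; t₄ = 0.7019 − 0.01·8.019 = 0.62171
Step 5: E′(0.62171) = 7.2171; t₅ = 0.62171 − 0.01·7.2171 = 0.549539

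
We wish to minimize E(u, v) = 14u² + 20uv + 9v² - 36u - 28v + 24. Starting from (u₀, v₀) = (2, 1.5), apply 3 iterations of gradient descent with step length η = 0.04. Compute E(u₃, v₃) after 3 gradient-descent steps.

8.011283129344

∇E = (28u + 20v - 36, 20u + 18v - 28)
(u₁, v₁) = (2, 1.5) − 0.04·(50, 39) = (0, -0.06)
(u₂, v₂) = (0, -0.06) − 0.04·(-37.2, -29.08) = (1.488, 1.1032)
(u₃, v₃) = (1.488, 1.1032) − 0.04·(27.728, 21.6176) = (0.37888, 0.238496)
E(0.37888, 0.238496) = 8.011283129344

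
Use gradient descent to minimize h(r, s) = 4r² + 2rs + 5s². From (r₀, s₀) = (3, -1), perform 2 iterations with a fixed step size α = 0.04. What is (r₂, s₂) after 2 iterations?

(1.5088, -0.6736)

∇h = (8r + 2s, 2r + 10s)
Step 1: at (3, -1), ∇h = (22, -4) → (3, -1) − 0.04·(22, -4) = (2.12, -0.84)
Step 2: at (2.12, -0.84), ∇h = (15.28, -4.16) → (2.12, -0.84) − 0.04·(15.28, -4.16) = (1.5088, -0.6736)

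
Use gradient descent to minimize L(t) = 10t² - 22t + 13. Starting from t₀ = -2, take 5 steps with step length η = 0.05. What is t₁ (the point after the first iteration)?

L′(t) = 20t - 22
Step 1: L′(-2) = -62; t₁ = -2 − 0.05·(-62) = 1.1

1.1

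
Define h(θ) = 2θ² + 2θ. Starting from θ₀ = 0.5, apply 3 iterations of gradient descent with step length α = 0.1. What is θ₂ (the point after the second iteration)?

h′(θ) = 4θ + 2
Step 1: h′(0.5) = 4; θ₁ = 0.5 − 0.1·4 = 0.1
Step 2: h′(0.1) = 2.4; θ₂ = 0.1 − 0.1·2.4 = -0.14

-0.14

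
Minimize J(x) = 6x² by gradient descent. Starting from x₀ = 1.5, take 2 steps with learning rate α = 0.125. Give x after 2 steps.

J′(x) = 12x
x₁ = 1.5 − 0.125·18 = -0.75
x₂ = -0.75 − 0.125·(-9) = 0.375

0.375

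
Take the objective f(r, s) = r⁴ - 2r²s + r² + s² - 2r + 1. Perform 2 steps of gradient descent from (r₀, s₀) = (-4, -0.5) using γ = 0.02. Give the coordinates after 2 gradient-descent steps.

(1.22040064, 0.241216)

∇f = (4r³ - 4rs + 2r - 2, -2r² + 2s)
Step 1: at (-4, -0.5), ∇f = (-274, -33) → (-4, -0.5) − 0.02·(-274, -33) = (1.48, 0.16)
Step 2: at (1.48, 0.16), ∇f = (12.979968, -4.0608) → (1.48, 0.16) − 0.02·(12.979968, -4.0608) = (1.22040064, 0.241216)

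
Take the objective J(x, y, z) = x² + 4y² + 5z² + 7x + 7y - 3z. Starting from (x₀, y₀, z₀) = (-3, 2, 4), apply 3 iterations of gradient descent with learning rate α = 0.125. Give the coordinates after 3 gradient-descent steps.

∇J = (2x + 7, 8y + 7, 10z - 3)
(x₁, y₁, z₁) = (-3, 2, 4) − 0.125·(1, 23, 37) = (-3.125, -0.875, -0.625)
(x₂, y₂, z₂) = (-3.125, -0.875, -0.625) − 0.125·(0.75, 0, -9.25) = (-3.21875, -0.875, 0.53125)
(x₃, y₃, z₃) = (-3.21875, -0.875, 0.53125) − 0.125·(0.5625, 0, 2.3125) = (-3.2890625, -0.875, 0.2421875)

(-3.2890625, -0.875, 0.2421875)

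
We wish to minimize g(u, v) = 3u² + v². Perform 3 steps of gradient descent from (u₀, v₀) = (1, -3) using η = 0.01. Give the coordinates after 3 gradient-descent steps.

∇g = (6u, 2v)
Step 1: at (1, -3), ∇g = (6, -6) → (1, -3) − 0.01·(6, -6) = (0.94, -2.94)
Step 2: at (0.94, -2.94), ∇g = (5.64, -5.88) → (0.94, -2.94) − 0.01·(5.64, -5.88) = (0.8836, -2.8812)
Step 3: at (0.8836, -2.8812), ∇g = (5.3016, -5.7624) → (0.8836, -2.8812) − 0.01·(5.3016, -5.7624) = (0.830584, -2.823576)

(0.830584, -2.823576)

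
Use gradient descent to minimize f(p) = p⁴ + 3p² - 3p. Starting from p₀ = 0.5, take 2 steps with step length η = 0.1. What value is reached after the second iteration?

f′(p) = 4p³ + 6p - 3
Step 1: f′(0.5) = 0.5; p₁ = 0.5 − 0.1·0.5 = 0.45
Step 2: f′(0.45) = 0.0645; p₂ = 0.45 − 0.1·0.0645 = 0.44355

0.44355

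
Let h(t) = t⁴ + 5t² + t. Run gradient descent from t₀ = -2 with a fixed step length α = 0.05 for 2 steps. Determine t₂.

0.191725

h′(t) = 4t³ + 10t + 1
Step 1: h′(-2) = -51; t₁ = -2 − 0.05·(-51) = 0.55
Step 2: h′(0.55) = 7.1655; t₂ = 0.55 − 0.05·7.1655 = 0.191725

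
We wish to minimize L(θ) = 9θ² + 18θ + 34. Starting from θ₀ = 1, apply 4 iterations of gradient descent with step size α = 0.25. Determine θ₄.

L′(θ) = 18θ + 18
Step 1: L′(1) = 36; θ₁ = 1 − 0.25·36 = -8
Step 2: L′(-8) = -126; θ₂ = -8 − 0.25·(-126) = 23.5
Step 3: L′(23.5) = 441; θ₃ = 23.5 − 0.25·441 = -86.75
Step 4: L′(-86.75) = -1543.5; θ₄ = -86.75 − 0.25·(-1543.5) = 299.125

299.125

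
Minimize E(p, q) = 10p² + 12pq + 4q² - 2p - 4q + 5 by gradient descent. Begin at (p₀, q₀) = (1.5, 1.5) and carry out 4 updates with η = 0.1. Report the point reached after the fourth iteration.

(14.5368, 10.4472)

∇E = (20p + 12q - 2, 12p + 8q - 4)
(p₁, q₁) = (1.5, 1.5) − 0.1·(46, 26) = (-3.1, -1.1)
(p₂, q₂) = (-3.1, -1.1) − 0.1·(-77.2, -50) = (4.62, 3.9)
(p₃, q₃) = (4.62, 3.9) − 0.1·(137.2, 82.64) = (-9.1, -4.364)
(p₄, q₄) = (-9.1, -4.364) − 0.1·(-236.368, -148.112) = (14.5368, 10.4472)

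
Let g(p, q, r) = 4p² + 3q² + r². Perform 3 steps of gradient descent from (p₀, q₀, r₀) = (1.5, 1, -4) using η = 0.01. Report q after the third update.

0.830584

∇g = (8p, 6q, 2r)
Step 1: at (1.5, 1, -4), ∇g = (12, 6, -8) → (1.5, 1, -4) − 0.01·(12, 6, -8) = (1.38, 0.94, -3.92)
Step 2: at (1.38, 0.94, -3.92), ∇g = (11.04, 5.64, -7.84) → (1.38, 0.94, -3.92) − 0.01·(11.04, 5.64, -7.84) = (1.2696, 0.8836, -3.8416)
Step 3: at (1.2696, 0.8836, -3.8416), ∇g = (10.1568, 5.3016, -7.6832) → (1.2696, 0.8836, -3.8416) − 0.01·(10.1568, 5.3016, -7.6832) = (1.168032, 0.830584, -3.764768)
q = 0.830584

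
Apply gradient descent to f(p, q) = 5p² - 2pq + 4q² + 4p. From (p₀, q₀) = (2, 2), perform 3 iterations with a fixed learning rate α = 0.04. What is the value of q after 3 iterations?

0.822656

∇f = (10p - 2q + 4, -2p + 8q)
(p₁, q₁) = (2, 2) − 0.04·(20, 12) = (1.2, 1.52)
(p₂, q₂) = (1.2, 1.52) − 0.04·(12.96, 9.76) = (0.6816, 1.1296)
(p₃, q₃) = (0.6816, 1.1296) − 0.04·(8.5568, 7.6736) = (0.339328, 0.822656)
q = 0.822656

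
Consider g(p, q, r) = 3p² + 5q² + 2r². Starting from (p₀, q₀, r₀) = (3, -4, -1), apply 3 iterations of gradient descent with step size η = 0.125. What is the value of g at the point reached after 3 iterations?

∇g = (6p, 10q, 4r)
(p₁, q₁, r₁) = (3, -4, -1) − 0.125·(18, -40, -4) = (0.75, 1, -0.5)
(p₂, q₂, r₂) = (0.75, 1, -0.5) − 0.125·(4.5, 10, -2) = (0.1875, -0.25, -0.25)
(p₃, q₃, r₃) = (0.1875, -0.25, -0.25) − 0.125·(1.125, -2.5, -1) = (0.046875, 0.0625, -0.125)
g(0.046875, 0.0625, -0.125) = 0.057373046875

0.057373046875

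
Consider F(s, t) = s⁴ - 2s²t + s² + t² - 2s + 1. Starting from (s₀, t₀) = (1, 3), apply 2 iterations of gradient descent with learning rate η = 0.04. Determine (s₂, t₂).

(1.52621312, 2.752192)

∇F = (4s³ - 4st + 2s - 2, -2s² + 2t)
Step 1: at (1, 3), ∇F = (-8, 4) → (1, 3) − 0.04·(-8, 4) = (1.32, 2.84)
Step 2: at (1.32, 2.84), ∇F = (-5.155328, 2.1952) → (1.32, 2.84) − 0.04·(-5.155328, 2.1952) = (1.52621312, 2.752192)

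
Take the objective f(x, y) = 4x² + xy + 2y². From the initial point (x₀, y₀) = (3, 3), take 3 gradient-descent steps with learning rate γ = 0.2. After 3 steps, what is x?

-0.96

∇f = (8x + y, x + 4y)
Step 1: at (3, 3), ∇f = (27, 15) → (3, 3) − 0.2·(27, 15) = (-2.4, 0)
Step 2: at (-2.4, 0), ∇f = (-19.2, -2.4) → (-2.4, 0) − 0.2·(-19.2, -2.4) = (1.44, 0.48)
Step 3: at (1.44, 0.48), ∇f = (12, 3.36) → (1.44, 0.48) − 0.2·(12, 3.36) = (-0.96, -0.192)
x = -0.96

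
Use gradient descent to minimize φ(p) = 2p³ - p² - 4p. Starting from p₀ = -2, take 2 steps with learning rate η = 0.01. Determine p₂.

φ′(p) = 6p² - 2p - 4
Step 1: φ′(-2) = 24; p₁ = -2 − 0.01·24 = -2.24
Step 2: φ′(-2.24) = 30.5856; p₂ = -2.24 − 0.01·30.5856 = -2.545856

-2.545856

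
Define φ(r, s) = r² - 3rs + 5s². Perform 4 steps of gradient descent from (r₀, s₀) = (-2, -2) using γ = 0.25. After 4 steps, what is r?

∇φ = (2r - 3s, -3r + 10s)
Step 1: at (-2, -2), ∇φ = (2, -14) → (-2, -2) − 0.25·(2, -14) = (-2.5, 1.5)
Step 2: at (-2.5, 1.5), ∇φ = (-9.5, 22.5) → (-2.5, 1.5) − 0.25·(-9.5, 22.5) = (-0.125, -4.125)
Step 3: at (-0.125, -4.125), ∇φ = (12.125, -40.875) → (-0.125, -4.125) − 0.25·(12.125, -40.875) = (-3.15625, 6.09375)
Step 4: at (-3.15625, 6.09375), ∇φ = (-24.59375, 70.40625) → (-3.15625, 6.09375) − 0.25·(-24.59375, 70.40625) = (2.9921875, -11.5078125)
r = 2.9921875

2.9921875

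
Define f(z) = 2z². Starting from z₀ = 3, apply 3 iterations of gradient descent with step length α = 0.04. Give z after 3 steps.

1.778112

f′(z) = 4z
z₁ = 3 − 0.04·12 = 2.52
z₂ = 2.52 − 0.04·10.08 = 2.1168
z₃ = 2.1168 − 0.04·8.4672 = 1.778112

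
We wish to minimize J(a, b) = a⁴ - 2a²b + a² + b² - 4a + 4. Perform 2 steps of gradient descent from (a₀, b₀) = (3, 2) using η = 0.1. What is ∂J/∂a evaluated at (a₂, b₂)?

∇J = (4a³ - 4ab + 2a - 4, -2a² + 2b)
(a₁, b₁) = (3, 2) − 0.1·(86, -14) = (-5.6, 3.4)
(a₂, b₂) = (-5.6, 3.4) − 0.1·(-641.504, -55.92) = (58.5504, 8.992)
∂J/∂a at (58.5504, 8.992) = 800885.220517216256

800885.220517216256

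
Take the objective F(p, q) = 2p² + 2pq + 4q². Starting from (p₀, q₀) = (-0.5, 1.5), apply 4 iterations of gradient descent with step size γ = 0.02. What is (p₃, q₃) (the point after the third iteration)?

∇F = (4p + 2q, 2p + 8q)
Step 1: at (-0.5, 1.5), ∇F = (1, 11) → (-0.5, 1.5) − 0.02·(1, 11) = (-0.52, 1.28)
Step 2: at (-0.52, 1.28), ∇F = (0.48, 9.2) → (-0.52, 1.28) − 0.02·(0.48, 9.2) = (-0.5296, 1.096)
Step 3: at (-0.5296, 1.096), ∇F = (0.0736, 7.7088) → (-0.5296, 1.096) − 0.02·(0.0736, 7.7088) = (-0.531072, 0.941824)

(-0.531072, 0.941824)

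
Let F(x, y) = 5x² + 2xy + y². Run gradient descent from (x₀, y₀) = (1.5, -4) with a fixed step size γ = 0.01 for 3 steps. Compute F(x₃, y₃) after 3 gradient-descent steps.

13.296500605952

∇F = (10x + 2y, 2x + 2y)
Step 1: at (1.5, -4), ∇F = (7, -5) → (1.5, -4) − 0.01·(7, -5) = (1.43, -3.95)
Step 2: at (1.43, -3.95), ∇F = (6.4, -5.04) → (1.43, -3.95) − 0.01·(6.4, -5.04) = (1.366, -3.8996)
Step 3: at (1.366, -3.8996), ∇F = (5.8608, -5.0672) → (1.366, -3.8996) − 0.01·(5.8608, -5.0672) = (1.307392, -3.848928)
F(1.307392, -3.848928) = 13.296500605952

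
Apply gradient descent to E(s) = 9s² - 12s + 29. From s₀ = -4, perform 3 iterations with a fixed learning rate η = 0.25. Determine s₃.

200.75

E′(s) = 18s - 12
s₁ = -4 − 0.25·(-84) = 17
s₂ = 17 − 0.25·294 = -56.5
s₃ = -56.5 − 0.25·(-1029) = 200.75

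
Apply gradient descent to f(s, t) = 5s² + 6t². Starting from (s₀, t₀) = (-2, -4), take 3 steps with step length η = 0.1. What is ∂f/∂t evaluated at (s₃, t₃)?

0.384

∇f = (10s, 12t)
(s₁, t₁) = (-2, -4) − 0.1·(-20, -48) = (0, 0.8)
(s₂, t₂) = (0, 0.8) − 0.1·(0, 9.6) = (0, -0.16)
(s₃, t₃) = (0, -0.16) − 0.1·(0, -1.92) = (0, 0.032)
∂f/∂t at (0, 0.032) = 0.384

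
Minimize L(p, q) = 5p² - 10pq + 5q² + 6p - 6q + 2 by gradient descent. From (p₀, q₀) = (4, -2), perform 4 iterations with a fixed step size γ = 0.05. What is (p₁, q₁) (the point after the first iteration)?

(0.7, 1.3)

∇L = (10p - 10q + 6, -10p + 10q - 6)
(p₁, q₁) = (4, -2) − 0.05·(66, -66) = (0.7, 1.3)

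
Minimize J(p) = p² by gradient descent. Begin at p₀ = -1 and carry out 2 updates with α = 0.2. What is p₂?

J′(p) = 2p
p₁ = -1 − 0.2·(-2) = -0.6
p₂ = -0.6 − 0.2·(-1.2) = -0.36

-0.36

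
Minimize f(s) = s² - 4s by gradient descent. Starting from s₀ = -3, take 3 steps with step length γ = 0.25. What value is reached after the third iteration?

f′(s) = 2s - 4
Step 1: f′(-3) = -10; s₁ = -3 − 0.25·(-10) = -0.5
Step 2: f′(-0.5) = -5; s₂ = -0.5 − 0.25·(-5) = 0.75
Step 3: f′(0.75) = -2.5; s₃ = 0.75 − 0.25·(-2.5) = 1.375

1.375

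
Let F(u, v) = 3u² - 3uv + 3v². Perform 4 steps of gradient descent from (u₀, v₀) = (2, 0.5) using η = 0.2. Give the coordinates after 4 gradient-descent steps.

(0.3392, -0.2752)

∇F = (6u - 3v, -3u + 6v)
Step 1: at (2, 0.5), ∇F = (10.5, -3) → (2, 0.5) − 0.2·(10.5, -3) = (-0.1, 1.1)
Step 2: at (-0.1, 1.1), ∇F = (-3.9, 6.9) → (-0.1, 1.1) − 0.2·(-3.9, 6.9) = (0.68, -0.28)
Step 3: at (0.68, -0.28), ∇F = (4.92, -3.72) → (0.68, -0.28) − 0.2·(4.92, -3.72) = (-0.304, 0.464)
Step 4: at (-0.304, 0.464), ∇F = (-3.216, 3.696) → (-0.304, 0.464) − 0.2·(-3.216, 3.696) = (0.3392, -0.2752)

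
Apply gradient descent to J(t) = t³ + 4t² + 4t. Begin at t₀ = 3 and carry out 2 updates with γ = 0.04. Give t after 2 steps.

0.3072

J′(t) = 3t² + 8t + 4
Step 1: J′(3) = 55; t₁ = 3 − 0.04·55 = 0.8
Step 2: J′(0.8) = 12.32; t₂ = 0.8 − 0.04·12.32 = 0.3072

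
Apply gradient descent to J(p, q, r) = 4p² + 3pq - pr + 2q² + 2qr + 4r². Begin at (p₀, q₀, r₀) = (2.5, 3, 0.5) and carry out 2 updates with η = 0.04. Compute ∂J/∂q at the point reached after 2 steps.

8.6536

∇J = (8p + 3q - r, 3p + 4q + 2r, -p + 2q + 8r)
(p₁, q₁, r₁) = (2.5, 3, 0.5) − 0.04·(28.5, 20.5, 7.5) = (1.36, 2.18, 0.2)
(p₂, q₂, r₂) = (1.36, 2.18, 0.2) − 0.04·(17.22, 13.2, 4.6) = (0.6712, 1.652, 0.016)
∂J/∂q at (0.6712, 1.652, 0.016) = 8.6536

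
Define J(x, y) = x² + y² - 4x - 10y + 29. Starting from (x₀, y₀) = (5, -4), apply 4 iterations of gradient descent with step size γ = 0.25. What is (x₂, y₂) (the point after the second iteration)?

(2.75, 2.75)

∇J = (2x - 4, 2y - 10)
(x₁, y₁) = (5, -4) − 0.25·(6, -18) = (3.5, 0.5)
(x₂, y₂) = (3.5, 0.5) − 0.25·(3, -9) = (2.75, 2.75)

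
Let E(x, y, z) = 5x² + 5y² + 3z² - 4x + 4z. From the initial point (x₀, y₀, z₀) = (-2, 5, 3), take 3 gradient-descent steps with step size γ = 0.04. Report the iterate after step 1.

(-1.04, 3, 2.12)

∇E = (10x - 4, 10y, 6z + 4)
(x₁, y₁, z₁) = (-2, 5, 3) − 0.04·(-24, 50, 22) = (-1.04, 3, 2.12)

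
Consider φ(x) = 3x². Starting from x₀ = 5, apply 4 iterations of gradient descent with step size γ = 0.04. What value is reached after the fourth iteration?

φ′(x) = 6x
x₁ = 5 − 0.04·30 = 3.8
x₂ = 3.8 − 0.04·22.8 = 2.888
x₃ = 2.888 − 0.04·17.328 = 2.19488
x₄ = 2.19488 − 0.04·13.16928 = 1.6681088

1.6681088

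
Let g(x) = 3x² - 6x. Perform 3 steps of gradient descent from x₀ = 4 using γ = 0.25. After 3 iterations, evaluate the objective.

-2.578125

g′(x) = 6x - 6
x₁ = 4 − 0.25·18 = -0.5
x₂ = -0.5 − 0.25·(-9) = 1.75
x₃ = 1.75 − 0.25·4.5 = 0.625
g(0.625) = -2.578125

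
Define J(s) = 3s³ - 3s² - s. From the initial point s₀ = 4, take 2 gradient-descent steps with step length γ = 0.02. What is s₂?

1.362008

J′(s) = 9s² - 6s - 1
s₁ = 4 − 0.02·119 = 1.62
s₂ = 1.62 − 0.02·12.8996 = 1.362008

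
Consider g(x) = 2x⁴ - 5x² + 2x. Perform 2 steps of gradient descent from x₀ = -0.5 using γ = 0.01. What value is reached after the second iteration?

-0.62195072

g′(x) = 8x³ - 10x + 2
x₁ = -0.5 − 0.01·6 = -0.56
x₂ = -0.56 − 0.01·6.195072 = -0.62195072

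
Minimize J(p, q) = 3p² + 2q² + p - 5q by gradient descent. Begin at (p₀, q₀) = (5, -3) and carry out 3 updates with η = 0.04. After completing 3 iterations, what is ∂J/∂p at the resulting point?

13.608256

∇J = (6p + 1, 4q - 5)
Step 1: at (5, -3), ∇J = (31, -17) → (5, -3) − 0.04·(31, -17) = (3.76, -2.32)
Step 2: at (3.76, -2.32), ∇J = (23.56, -14.28) → (3.76, -2.32) − 0.04·(23.56, -14.28) = (2.8176, -1.7488)
Step 3: at (2.8176, -1.7488), ∇J = (17.9056, -11.9952) → (2.8176, -1.7488) − 0.04·(17.9056, -11.9952) = (2.101376, -1.268992)
∂J/∂p at (2.101376, -1.268992) = 13.608256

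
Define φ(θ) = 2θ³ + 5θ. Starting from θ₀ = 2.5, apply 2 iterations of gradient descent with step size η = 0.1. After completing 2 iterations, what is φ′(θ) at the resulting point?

105.2459375

φ′(θ) = 6θ² + 5
θ₁ = 2.5 − 0.1·42.5 = -1.75
θ₂ = -1.75 − 0.1·23.375 = -4.0875
φ′(θ) at (-4.0875) = 105.2459375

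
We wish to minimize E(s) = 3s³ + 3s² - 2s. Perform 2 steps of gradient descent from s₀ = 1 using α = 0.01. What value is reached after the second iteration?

E′(s) = 9s² + 6s - 2
Step 1: E′(1) = 13; s₁ = 1 − 0.01·13 = 0.87
Step 2: E′(0.87) = 10.0321; s₂ = 0.87 − 0.01·10.0321 = 0.769679

0.769679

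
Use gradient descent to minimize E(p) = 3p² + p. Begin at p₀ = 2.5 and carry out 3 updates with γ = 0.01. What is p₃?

2.048224

E′(p) = 6p + 1
Step 1: E′(2.5) = 16; p₁ = 2.5 − 0.01·16 = 2.34
Step 2: E′(2.34) = 15.04; p₂ = 2.34 − 0.01·15.04 = 2.1896
Step 3: E′(2.1896) = 14.1376; p₃ = 2.1896 − 0.01·14.1376 = 2.048224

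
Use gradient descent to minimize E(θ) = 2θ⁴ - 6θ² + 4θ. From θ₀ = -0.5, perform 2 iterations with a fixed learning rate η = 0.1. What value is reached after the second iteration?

E′(θ) = 8θ³ - 12θ + 4
Step 1: E′(-0.5) = 9; θ₁ = -0.5 − 0.1·9 = -1.4
Step 2: E′(-1.4) = -1.152; θ₂ = -1.4 − 0.1·(-1.152) = -1.2848

-1.2848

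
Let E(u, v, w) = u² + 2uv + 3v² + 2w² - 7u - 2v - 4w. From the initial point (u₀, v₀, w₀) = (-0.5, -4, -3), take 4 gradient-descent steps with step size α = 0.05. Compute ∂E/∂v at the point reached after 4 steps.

∇E = (2u + 2v - 7, 2u + 6v - 2, 4w - 4)
Step 1: at (-0.5, -4, -3), ∇E = (-16, -27, -16) → (-0.5, -4, -3) − 0.05·(-16, -27, -16) = (0.3, -2.65, -2.2)
Step 2: at (0.3, -2.65, -2.2), ∇E = (-11.7, -17.3, -12.8) → (0.3, -2.65, -2.2) − 0.05·(-11.7, -17.3, -12.8) = (0.885, -1.785, -1.56)
Step 3: at (0.885, -1.785, -1.56), ∇E = (-8.8, -10.94, -10.24) → (0.885, -1.785, -1.56) − 0.05·(-8.8, -10.94, -10.24) = (1.325, -1.238, -1.048)
Step 4: at (1.325, -1.238, -1.048), ∇E = (-6.826, -6.778, -8.192) → (1.325, -1.238, -1.048) − 0.05·(-6.826, -6.778, -8.192) = (1.6663, -0.8991, -0.6384)
∂E/∂v at (1.6663, -0.8991, -0.6384) = -4.062

-4.062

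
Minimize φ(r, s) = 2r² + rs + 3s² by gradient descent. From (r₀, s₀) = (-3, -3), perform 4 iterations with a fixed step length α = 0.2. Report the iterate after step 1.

(0, 1.2)

∇φ = (4r + s, r + 6s)
Step 1: at (-3, -3), ∇φ = (-15, -21) → (-3, -3) − 0.2·(-15, -21) = (0, 1.2)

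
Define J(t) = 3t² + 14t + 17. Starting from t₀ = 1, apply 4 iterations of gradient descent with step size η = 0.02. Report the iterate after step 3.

-0.06176

J′(t) = 6t + 14
t₁ = 1 − 0.02·20 = 0.6
t₂ = 0.6 − 0.02·17.6 = 0.248
t₃ = 0.248 − 0.02·15.488 = -0.06176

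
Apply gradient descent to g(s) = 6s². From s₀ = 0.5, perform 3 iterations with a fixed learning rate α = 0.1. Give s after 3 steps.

-0.004

g′(s) = 12s
Step 1: g′(0.5) = 6; s₁ = 0.5 − 0.1·6 = -0.1
Step 2: g′(-0.1) = -1.2; s₂ = -0.1 − 0.1·(-1.2) = 0.02
Step 3: g′(0.02) = 0.24; s₃ = 0.02 − 0.1·0.24 = -0.004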